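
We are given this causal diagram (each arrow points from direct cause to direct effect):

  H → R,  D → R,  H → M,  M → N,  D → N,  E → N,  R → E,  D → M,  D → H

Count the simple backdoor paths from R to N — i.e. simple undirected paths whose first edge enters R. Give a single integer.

7

A backdoor path from R to N is any simple undirected path whose first edge points into R (i.e. leaves R via a parent).
Parents of R: {D, H}.
Enumerating:
  P1: R <- D -> H -> M -> N
  P2: R <- D -> M -> N
  P3: R <- D -> N
  P4: R <- H <- D -> M -> N
  P5: R <- H <- D -> N
  P6: R <- H -> M <- D -> N
  P7: R <- H -> M -> N
That exhausts the simple backdoor paths. Count: 7.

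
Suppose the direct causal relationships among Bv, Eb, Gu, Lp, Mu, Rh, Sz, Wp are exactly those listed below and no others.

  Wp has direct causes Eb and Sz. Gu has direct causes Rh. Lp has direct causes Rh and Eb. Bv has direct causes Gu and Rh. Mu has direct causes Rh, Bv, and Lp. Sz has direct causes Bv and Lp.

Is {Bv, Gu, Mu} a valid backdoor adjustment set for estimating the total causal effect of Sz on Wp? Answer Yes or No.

Backdoor paths from Sz to Wp (paths whose first edge points into Sz):
  P1: Sz <- Bv <- Rh -> Lp <- Eb -> Wp
  P2: Sz <- Bv <- Rh -> Mu <- Lp <- Eb -> Wp
  P3: Sz <- Bv <- Gu <- Rh -> Lp <- Eb -> Wp
  P4: Sz <- Bv <- Gu <- Rh -> Mu <- Lp <- Eb -> Wp
  P5: Sz <- Bv -> Mu <- Rh -> Lp <- Eb -> Wp
  P6: Sz <- Bv -> Mu <- Lp <- Eb -> Wp
  P7: Sz <- Lp <- Eb -> Wp
Condition 1 (no descendant of Sz in the set): holds — descendants of Sz are {Wp}; none are in {Bv, Gu, Mu}.
Condition 2 (every backdoor path blocked by {Bv, Gu, Mu}):
  P1: blocked at chain node Bv ∈ conditioning set.
  P2: blocked at chain node Bv ∈ conditioning set.
  P3: blocked at chain node Bv ∈ conditioning set.
  P4: blocked at chain node Bv ∈ conditioning set.
  P5: blocked at fork node Bv ∈ conditioning set.
  P6: blocked at fork node Bv ∈ conditioning set.
  P7: open — no interior node is in the conditioning set.
{Bv, Gu, Mu} does not satisfy the backdoor criterion.

No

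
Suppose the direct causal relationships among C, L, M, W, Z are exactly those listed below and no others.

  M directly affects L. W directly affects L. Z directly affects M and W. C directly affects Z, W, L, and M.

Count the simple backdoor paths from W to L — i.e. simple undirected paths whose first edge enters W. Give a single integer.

7

A backdoor path from W to L is any simple undirected path whose first edge points into W (i.e. leaves W via a parent).
Parents of W: {C, Z}.
Enumerating:
  P1: W <- C -> Z -> M -> L
  P2: W <- C -> M -> L
  P3: W <- C -> L
  P4: W <- Z <- C -> M -> L
  P5: W <- Z <- C -> L
  P6: W <- Z -> M <- C -> L
  P7: W <- Z -> M -> L
That exhausts the simple backdoor paths. Count: 7.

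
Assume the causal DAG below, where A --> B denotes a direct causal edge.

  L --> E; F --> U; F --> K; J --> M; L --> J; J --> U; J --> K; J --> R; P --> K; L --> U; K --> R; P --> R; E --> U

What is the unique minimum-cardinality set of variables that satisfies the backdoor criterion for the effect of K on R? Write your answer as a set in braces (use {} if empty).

Variables eligible for adjustment (non-descendants of K, excluding K and R): {E, F, J, L, M, P, U}.
Backdoor paths from K to R:
  P1: K <- F -> U <- L -> J -> R
  P2: K <- F -> U <- J -> R
  P3: K <- F -> U <- E <- L -> J -> R
  P4: K <- J -> R
  P5: K <- P -> R
The empty set is not sufficient: P4 (K <- J -> R) has no collider blocking it and no conditioned non-collider, so it is open.
Try {J, P}:
  P1: blocked at collider U (neither it nor any descendant is in the conditioning set).
  P2: blocked at collider U (neither it nor any descendant is in the conditioning set).
  P3: blocked at collider U (neither it nor any descendant is in the conditioning set).
  P4: blocked at fork node J ∈ conditioning set.
  P5: blocked at fork node P ∈ conditioning set.
{J, P} contains no descendant of K and blocks every backdoor path.
Every element of {J, P} is needed (dropping J leaves P4 open; dropping P leaves P5 open), so no proper subset is valid.
Among all size-2 subsets of the eligible variables, only {J, P} blocks every backdoor path, so it is the unique smallest valid adjustment set.

{J, P}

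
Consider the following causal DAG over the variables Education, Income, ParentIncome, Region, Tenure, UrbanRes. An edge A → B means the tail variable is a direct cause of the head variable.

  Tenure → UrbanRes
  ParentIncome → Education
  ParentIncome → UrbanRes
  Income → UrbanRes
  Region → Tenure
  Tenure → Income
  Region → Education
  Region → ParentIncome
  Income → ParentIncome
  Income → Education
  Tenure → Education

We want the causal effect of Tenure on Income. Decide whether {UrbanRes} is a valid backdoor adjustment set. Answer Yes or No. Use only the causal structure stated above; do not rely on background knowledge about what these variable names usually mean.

No

Backdoor paths from Tenure to Income (paths whose first edge points into Tenure):
  P1: Tenure <- Region -> ParentIncome <- Income
  P2: Tenure <- Region -> ParentIncome -> UrbanRes <- Income
  P3: Tenure <- Region -> ParentIncome -> Education <- Income
  P4: Tenure <- Region -> Education <- Income
  P5: Tenure <- Region -> Education <- ParentIncome <- Income
  P6: Tenure <- Region -> Education <- ParentIncome -> UrbanRes <- Income
Condition 1 (no descendant of Tenure in the set): FAILS — UrbanRes is a descendant of Tenure.
Condition 2 (every backdoor path blocked by {UrbanRes}):
  P1: open — collider(s) ParentIncome are conditioned on (or have a conditioned descendant) and no non-collider on the path is in the set.
  P2: open — collider(s) UrbanRes are conditioned on (or have a conditioned descendant) and no non-collider on the path is in the set.
  P3: blocked at collider Education (neither it nor any descendant is in the conditioning set).
  P4: blocked at collider Education (neither it nor any descendant is in the conditioning set).
  P5: blocked at collider Education (neither it nor any descendant is in the conditioning set).
  P6: blocked at collider Education (neither it nor any descendant is in the conditioning set).
{UrbanRes} does not satisfy the backdoor criterion.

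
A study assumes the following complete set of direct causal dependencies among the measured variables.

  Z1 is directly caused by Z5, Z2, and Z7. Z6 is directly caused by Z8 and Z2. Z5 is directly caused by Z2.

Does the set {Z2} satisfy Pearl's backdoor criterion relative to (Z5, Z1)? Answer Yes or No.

Backdoor paths from Z5 to Z1 (paths whose first edge points into Z5):
  P1: Z5 <- Z2 -> Z1
Condition 1 (no descendant of Z5 in the set): holds — descendants of Z5 are {Z1}; none are in {Z2}.
Condition 2 (every backdoor path blocked by {Z2}):
  P1: blocked at fork node Z2 ∈ conditioning set.
{Z2} satisfies the backdoor criterion.

Yes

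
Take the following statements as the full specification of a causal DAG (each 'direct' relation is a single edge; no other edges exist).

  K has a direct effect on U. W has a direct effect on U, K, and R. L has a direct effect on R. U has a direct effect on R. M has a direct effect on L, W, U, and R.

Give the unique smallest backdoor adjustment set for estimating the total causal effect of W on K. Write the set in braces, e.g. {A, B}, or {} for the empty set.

Variables eligible for adjustment (non-descendants of W, excluding W and K): {L, M}.
Backdoor paths from W to K:
  P1: W <- M -> L -> R <- U <- K
  P2: W <- M -> U <- K
  P3: W <- M -> R <- U <- K
Each backdoor path contains an unconditioned collider, so every path is already blocked with the empty conditioning set:
  P1: blocked at collider R (neither it nor any descendant is in the conditioning set).
  P2: blocked at collider U (neither it nor any descendant is in the conditioning set).
  P3: blocked at collider R (neither it nor any descendant is in the conditioning set).
The empty set is therefore the unique smallest valid set.

{}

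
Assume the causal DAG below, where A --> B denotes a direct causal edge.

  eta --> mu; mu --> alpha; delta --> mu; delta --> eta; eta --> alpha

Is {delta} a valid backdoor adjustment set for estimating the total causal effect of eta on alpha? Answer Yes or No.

Backdoor paths from eta to alpha (paths whose first edge points into eta):
  P1: eta <- delta -> mu -> alpha
Condition 1 (no descendant of eta in the set): holds — descendants of eta are {alpha, mu}; none are in {delta}.
Condition 2 (every backdoor path blocked by {delta}):
  P1: blocked at fork node delta ∈ conditioning set.
{delta} satisfies the backdoor criterion.

Yes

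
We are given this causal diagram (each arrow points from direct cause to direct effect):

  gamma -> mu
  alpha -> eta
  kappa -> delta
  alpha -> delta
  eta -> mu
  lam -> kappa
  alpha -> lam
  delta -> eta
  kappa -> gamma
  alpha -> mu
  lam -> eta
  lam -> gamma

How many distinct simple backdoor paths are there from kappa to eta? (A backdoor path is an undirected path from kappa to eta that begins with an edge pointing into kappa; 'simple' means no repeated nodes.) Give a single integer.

7

A backdoor path from kappa to eta is any simple undirected path whose first edge points into kappa (i.e. leaves kappa via a parent).
Parents of kappa: {lam}.
Enumerating:
  P1: kappa <- lam <- alpha -> delta -> eta
  P2: kappa <- lam <- alpha -> eta
  P3: kappa <- lam <- alpha -> mu <- eta
  P4: kappa <- lam -> gamma -> mu <- alpha -> delta -> eta
  P5: kappa <- lam -> gamma -> mu <- alpha -> eta
  P6: kappa <- lam -> gamma -> mu <- eta
  P7: kappa <- lam -> eta
That exhausts the simple backdoor paths. Count: 7.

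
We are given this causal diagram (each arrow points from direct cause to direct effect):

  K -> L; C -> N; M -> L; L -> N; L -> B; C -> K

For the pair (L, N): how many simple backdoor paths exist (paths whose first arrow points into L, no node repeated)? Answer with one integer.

1

A backdoor path from L to N is any simple undirected path whose first edge points into L (i.e. leaves L via a parent).
Parents of L: {K, M}.
Enumerating:
  P1: L <- K <- C -> N
That exhausts the simple backdoor paths. Count: 1.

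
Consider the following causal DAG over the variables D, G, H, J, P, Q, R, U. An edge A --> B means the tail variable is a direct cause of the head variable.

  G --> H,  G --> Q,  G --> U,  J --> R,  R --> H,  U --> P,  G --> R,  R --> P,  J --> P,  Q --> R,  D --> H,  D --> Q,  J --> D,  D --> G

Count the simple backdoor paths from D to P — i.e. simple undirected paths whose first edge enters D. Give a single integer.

5

A backdoor path from D to P is any simple undirected path whose first edge points into D (i.e. leaves D via a parent).
Parents of D: {J}.
Enumerating:
  P1: D <- J -> R <- G -> U -> P
  P2: D <- J -> R <- Q <- G -> U -> P
  P3: D <- J -> R -> H <- G -> U -> P
  P4: D <- J -> R -> P
  P5: D <- J -> P
That exhausts the simple backdoor paths. Count: 5.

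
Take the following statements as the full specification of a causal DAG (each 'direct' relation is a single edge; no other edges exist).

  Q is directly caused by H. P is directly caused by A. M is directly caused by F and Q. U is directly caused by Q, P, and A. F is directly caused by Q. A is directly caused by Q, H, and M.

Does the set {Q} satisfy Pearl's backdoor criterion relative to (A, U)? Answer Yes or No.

Yes

Backdoor paths from A to U (paths whose first edge points into A):
  P1: A <- H -> Q -> U
  P2: A <- Q -> U
  P3: A <- M <- Q -> U
  P4: A <- M <- F <- Q -> U
Condition 1 (no descendant of A in the set): holds — descendants of A are {P, U}; none are in {Q}.
Condition 2 (every backdoor path blocked by {Q}):
  P1: blocked at chain node Q ∈ conditioning set.
  P2: blocked at fork node Q ∈ conditioning set.
  P3: blocked at fork node Q ∈ conditioning set.
  P4: blocked at fork node Q ∈ conditioning set.
{Q} satisfies the backdoor criterion.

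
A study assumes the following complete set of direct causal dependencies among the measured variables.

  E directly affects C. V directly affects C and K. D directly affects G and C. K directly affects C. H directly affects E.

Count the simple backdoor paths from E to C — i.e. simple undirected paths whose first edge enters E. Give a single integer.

0

A backdoor path from E to C is any simple undirected path whose first edge points into E (i.e. leaves E via a parent).
Parents of E: {H}.
No simple path from any parent of E reaches C without revisiting E, so there are no backdoor paths.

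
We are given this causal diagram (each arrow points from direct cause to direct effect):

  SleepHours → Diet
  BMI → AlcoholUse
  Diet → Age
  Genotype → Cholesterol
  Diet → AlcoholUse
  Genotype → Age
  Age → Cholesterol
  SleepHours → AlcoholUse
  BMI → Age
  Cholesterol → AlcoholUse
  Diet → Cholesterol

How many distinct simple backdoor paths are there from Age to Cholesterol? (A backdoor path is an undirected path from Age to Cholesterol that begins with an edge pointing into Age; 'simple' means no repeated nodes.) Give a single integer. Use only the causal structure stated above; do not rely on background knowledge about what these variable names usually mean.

A backdoor path from Age to Cholesterol is any simple undirected path whose first edge points into Age (i.e. leaves Age via a parent).
Parents of Age: {BMI, Diet, Genotype}.
Enumerating:
  P1: Age <- Genotype -> Cholesterol
  P2: Age <- BMI -> AlcoholUse <- SleepHours -> Diet -> Cholesterol
  P3: Age <- BMI -> AlcoholUse <- Diet -> Cholesterol
  P4: Age <- BMI -> AlcoholUse <- Cholesterol
  P5: Age <- Diet <- SleepHours -> AlcoholUse <- Cholesterol
  P6: Age <- Diet -> Cholesterol
  P7: Age <- Diet -> AlcoholUse <- Cholesterol
That exhausts the simple backdoor paths. Count: 7.

7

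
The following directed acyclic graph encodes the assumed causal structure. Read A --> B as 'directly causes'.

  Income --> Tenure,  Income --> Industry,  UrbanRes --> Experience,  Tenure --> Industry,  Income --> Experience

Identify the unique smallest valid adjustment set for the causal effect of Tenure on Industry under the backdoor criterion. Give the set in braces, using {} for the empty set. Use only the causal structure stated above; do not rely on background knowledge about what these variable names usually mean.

{Income}

Variables eligible for adjustment (non-descendants of Tenure, excluding Tenure and Industry): {Experience, Income, UrbanRes}.
Backdoor paths from Tenure to Industry:
  P1: Tenure <- Income -> Industry
The empty set is not sufficient: P1 (Tenure <- Income -> Industry) has no collider blocking it and no conditioned non-collider, so it is open.
Try {Income}:
  P1: blocked at fork node Income ∈ conditioning set.
{Income} contains no descendant of Tenure and blocks every backdoor path.
No other singleton works — e.g. {UrbanRes} leaves P1 open — so {Income} is the unique smallest valid adjustment set.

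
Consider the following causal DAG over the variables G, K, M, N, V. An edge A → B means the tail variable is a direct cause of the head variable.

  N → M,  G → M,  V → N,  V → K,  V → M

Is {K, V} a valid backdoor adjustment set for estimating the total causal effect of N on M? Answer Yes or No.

Backdoor paths from N to M (paths whose first edge points into N):
  P1: N <- V -> M
Condition 1 (no descendant of N in the set): holds — descendants of N are {M}; none are in {K, V}.
Condition 2 (every backdoor path blocked by {K, V}):
  P1: blocked at fork node V ∈ conditioning set.
{K, V} satisfies the backdoor criterion.

Yes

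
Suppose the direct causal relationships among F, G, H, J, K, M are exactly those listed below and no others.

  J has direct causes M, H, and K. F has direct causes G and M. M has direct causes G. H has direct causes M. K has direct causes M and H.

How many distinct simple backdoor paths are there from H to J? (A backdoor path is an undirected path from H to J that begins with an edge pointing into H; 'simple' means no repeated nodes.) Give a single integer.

A backdoor path from H to J is any simple undirected path whose first edge points into H (i.e. leaves H via a parent).
Parents of H: {M}.
Enumerating:
  P1: H <- M -> K -> J
  P2: H <- M -> J
That exhausts the simple backdoor paths. Count: 2.

2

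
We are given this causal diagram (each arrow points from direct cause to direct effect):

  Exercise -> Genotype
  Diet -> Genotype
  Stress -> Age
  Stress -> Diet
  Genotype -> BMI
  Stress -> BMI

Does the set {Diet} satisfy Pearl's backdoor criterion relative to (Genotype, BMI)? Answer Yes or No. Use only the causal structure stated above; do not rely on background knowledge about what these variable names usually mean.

Backdoor paths from Genotype to BMI (paths whose first edge points into Genotype):
  P1: Genotype <- Diet <- Stress -> BMI
Condition 1 (no descendant of Genotype in the set): holds — descendants of Genotype are {BMI}; none are in {Diet}.
Condition 2 (every backdoor path blocked by {Diet}):
  P1: blocked at chain node Diet ∈ conditioning set.
{Diet} satisfies the backdoor criterion.

Yes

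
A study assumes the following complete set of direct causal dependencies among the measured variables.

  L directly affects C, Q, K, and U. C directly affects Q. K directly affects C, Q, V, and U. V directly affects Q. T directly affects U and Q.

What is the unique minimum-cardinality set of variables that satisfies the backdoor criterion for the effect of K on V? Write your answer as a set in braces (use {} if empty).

{}

Variables eligible for adjustment (non-descendants of K, excluding K and V): {L, T}.
Backdoor paths from K to V:
  P1: K <- L -> C -> Q <- V
  P2: K <- L -> U <- T -> Q <- V
  P3: K <- L -> Q <- V
Each backdoor path contains an unconditioned collider, so every path is already blocked with the empty conditioning set:
  P1: blocked at collider Q (neither it nor any descendant is in the conditioning set).
  P2: blocked at collider U (neither it nor any descendant is in the conditioning set).
  P3: blocked at collider Q (neither it nor any descendant is in the conditioning set).
The empty set is therefore the unique smallest valid set.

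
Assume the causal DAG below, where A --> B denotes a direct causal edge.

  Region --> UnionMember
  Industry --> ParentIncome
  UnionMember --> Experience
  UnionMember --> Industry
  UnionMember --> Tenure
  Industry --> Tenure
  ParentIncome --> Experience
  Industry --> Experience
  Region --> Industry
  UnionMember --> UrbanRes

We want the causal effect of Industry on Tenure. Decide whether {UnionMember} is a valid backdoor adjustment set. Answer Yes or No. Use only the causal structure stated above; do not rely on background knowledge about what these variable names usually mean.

Backdoor paths from Industry to Tenure (paths whose first edge points into Industry):
  P1: Industry <- Region -> UnionMember -> Tenure
  P2: Industry <- UnionMember -> Tenure
Condition 1 (no descendant of Industry in the set): holds — descendants of Industry are {Experience, ParentIncome, Tenure}; none are in {UnionMember}.
Condition 2 (every backdoor path blocked by {UnionMember}):
  P1: blocked at chain node UnionMember ∈ conditioning set.
  P2: blocked at fork node UnionMember ∈ conditioning set.
{UnionMember} satisfies the backdoor criterion.

Yes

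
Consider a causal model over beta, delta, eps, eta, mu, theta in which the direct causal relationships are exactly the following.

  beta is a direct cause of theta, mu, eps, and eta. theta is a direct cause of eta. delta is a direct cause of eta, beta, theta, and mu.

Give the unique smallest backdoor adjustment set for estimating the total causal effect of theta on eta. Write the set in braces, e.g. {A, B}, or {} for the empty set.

Variables eligible for adjustment (non-descendants of theta, excluding theta and eta): {beta, delta, eps, mu}.
Backdoor paths from theta to eta:
  P1: theta <- delta -> beta -> eta
  P2: theta <- delta -> mu <- beta -> eta
  P3: theta <- delta -> eta
  P4: theta <- beta <- delta -> eta
  P5: theta <- beta -> mu <- delta -> eta
  P6: theta <- beta -> eta
The empty set is not sufficient: P1 (theta <- delta -> beta -> eta) has no collider blocking it and no conditioned non-collider, so it is open.
Try {beta, delta}:
  P1: blocked at fork node delta ∈ conditioning set.
  P2: blocked at fork node delta ∈ conditioning set.
  P3: blocked at fork node delta ∈ conditioning set.
  P4: blocked at chain node beta ∈ conditioning set.
  P5: blocked at fork node beta ∈ conditioning set.
  P6: blocked at fork node beta ∈ conditioning set.
{beta, delta} contains no descendant of theta and blocks every backdoor path.
Every element of {beta, delta} is needed (dropping beta leaves P6 open; dropping delta leaves P3 open), so no proper subset is valid.
Among all size-2 subsets of the eligible variables, only {beta, delta} blocks every backdoor path, so it is the unique smallest valid adjustment set.

{beta, delta}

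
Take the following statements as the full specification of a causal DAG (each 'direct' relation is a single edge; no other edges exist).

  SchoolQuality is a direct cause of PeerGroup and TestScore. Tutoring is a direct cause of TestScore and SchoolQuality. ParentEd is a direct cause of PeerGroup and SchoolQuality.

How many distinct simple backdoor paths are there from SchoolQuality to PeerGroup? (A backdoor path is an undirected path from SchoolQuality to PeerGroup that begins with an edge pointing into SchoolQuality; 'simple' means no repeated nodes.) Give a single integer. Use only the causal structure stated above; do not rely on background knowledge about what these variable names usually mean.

1

A backdoor path from SchoolQuality to PeerGroup is any simple undirected path whose first edge points into SchoolQuality (i.e. leaves SchoolQuality via a parent).
Parents of SchoolQuality: {ParentEd, Tutoring}.
Enumerating:
  P1: SchoolQuality <- ParentEd -> PeerGroup
That exhausts the simple backdoor paths. Count: 1.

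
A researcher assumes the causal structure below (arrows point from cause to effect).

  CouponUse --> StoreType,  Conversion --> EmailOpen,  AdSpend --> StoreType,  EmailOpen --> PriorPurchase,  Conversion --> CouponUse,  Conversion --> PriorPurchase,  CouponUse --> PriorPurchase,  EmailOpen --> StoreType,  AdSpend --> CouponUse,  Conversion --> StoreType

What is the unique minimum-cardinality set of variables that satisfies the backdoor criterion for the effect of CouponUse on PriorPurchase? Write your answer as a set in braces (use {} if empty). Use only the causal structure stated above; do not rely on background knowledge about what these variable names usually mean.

{Conversion}

Variables eligible for adjustment (non-descendants of CouponUse, excluding CouponUse and PriorPurchase): {AdSpend, Conversion, EmailOpen}.
Backdoor paths from CouponUse to PriorPurchase:
  P1: CouponUse <- Conversion -> EmailOpen -> PriorPurchase
  P2: CouponUse <- Conversion -> StoreType <- EmailOpen -> PriorPurchase
  P3: CouponUse <- Conversion -> PriorPurchase
  P4: CouponUse <- AdSpend -> StoreType <- Conversion -> EmailOpen -> PriorPurchase
  P5: CouponUse <- AdSpend -> StoreType <- Conversion -> PriorPurchase
  P6: CouponUse <- AdSpend -> StoreType <- EmailOpen <- Conversion -> PriorPurchase
  P7: CouponUse <- AdSpend -> StoreType <- EmailOpen -> PriorPurchase
The empty set is not sufficient: P1 (CouponUse <- Conversion -> EmailOpen -> PriorPurchase) has no collider blocking it and no conditioned non-collider, so it is open.
Try {Conversion}:
  P1: blocked at fork node Conversion ∈ conditioning set.
  P2: blocked at fork node Conversion ∈ conditioning set.
  P3: blocked at fork node Conversion ∈ conditioning set.
  P4: blocked at collider StoreType (neither it nor any descendant is in the conditioning set).
  P5: blocked at collider StoreType (neither it nor any descendant is in the conditioning set).
  P6: blocked at collider StoreType (neither it nor any descendant is in the conditioning set).
  P7: blocked at collider StoreType (neither it nor any descendant is in the conditioning set).
{Conversion} contains no descendant of CouponUse and blocks every backdoor path.
No other singleton works — e.g. {EmailOpen} leaves P3 open — so {Conversion} is the unique smallest valid adjustment set.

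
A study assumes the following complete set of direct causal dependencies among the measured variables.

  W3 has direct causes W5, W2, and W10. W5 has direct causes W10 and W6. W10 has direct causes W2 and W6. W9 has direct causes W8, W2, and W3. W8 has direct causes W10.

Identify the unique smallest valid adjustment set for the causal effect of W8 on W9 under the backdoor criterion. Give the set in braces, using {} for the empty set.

Variables eligible for adjustment (non-descendants of W8, excluding W8 and W9): {W10, W2, W3, W5, W6}.
Backdoor paths from W8 to W9:
  P1: W8 <- W10 <- W6 -> W5 -> W3 <- W2 -> W9
  P2: W8 <- W10 <- W6 -> W5 -> W3 -> W9
  P3: W8 <- W10 <- W2 -> W3 -> W9
  P4: W8 <- W10 <- W2 -> W9
  P5: W8 <- W10 -> W5 -> W3 <- W2 -> W9
  P6: W8 <- W10 -> W5 -> W3 -> W9
  P7: W8 <- W10 -> W3 <- W2 -> W9
  P8: W8 <- W10 -> W3 -> W9
The empty set is not sufficient: P2 (W8 <- W10 <- W6 -> W5 -> W3 -> W9) has no collider blocking it and no conditioned non-collider, so it is open.
Try {W10}:
  P1: blocked at chain node W10 ∈ conditioning set.
  P2: blocked at chain node W10 ∈ conditioning set.
  P3: blocked at chain node W10 ∈ conditioning set.
  P4: blocked at chain node W10 ∈ conditioning set.
  P5: blocked at fork node W10 ∈ conditioning set.
  P6: blocked at fork node W10 ∈ conditioning set.
  P7: blocked at fork node W10 ∈ conditioning set.
  P8: blocked at fork node W10 ∈ conditioning set.
{W10} contains no descendant of W8 and blocks every backdoor path.
No other singleton works — e.g. {W6} leaves P3 open — so {W10} is the unique smallest valid adjustment set.

{W10}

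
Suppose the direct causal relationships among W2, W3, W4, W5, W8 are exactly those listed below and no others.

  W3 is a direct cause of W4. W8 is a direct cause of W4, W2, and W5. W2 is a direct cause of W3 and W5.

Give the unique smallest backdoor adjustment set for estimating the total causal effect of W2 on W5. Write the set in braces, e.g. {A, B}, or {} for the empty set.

{W8}

Variables eligible for adjustment (non-descendants of W2, excluding W2 and W5): {W8}.
Backdoor paths from W2 to W5:
  P1: W2 <- W8 -> W5
The empty set is not sufficient: P1 (W2 <- W8 -> W5) has no collider blocking it and no conditioned non-collider, so it is open.
Try {W8}:
  P1: blocked at fork node W8 ∈ conditioning set.
{W8} contains no descendant of W2 and blocks every backdoor path.
{W8} is the unique smallest valid adjustment set.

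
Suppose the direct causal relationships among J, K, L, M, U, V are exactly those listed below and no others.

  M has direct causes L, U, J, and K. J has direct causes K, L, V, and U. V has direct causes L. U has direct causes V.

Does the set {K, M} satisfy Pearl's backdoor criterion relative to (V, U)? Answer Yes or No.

No

Backdoor paths from V to U (paths whose first edge points into V):
  P1: V <- L -> J <- K -> M <- U
  P2: V <- L -> J <- U
  P3: V <- L -> J -> M <- U
  P4: V <- L -> M <- K -> J <- U
  P5: V <- L -> M <- U
  P6: V <- L -> M <- J <- U
Condition 1 (no descendant of V in the set): FAILS — M is a descendant of V.
Condition 2 (every backdoor path blocked by {K, M}):
  P1: blocked at fork node K ∈ conditioning set.
  P2: open — collider(s) J are conditioned on (or have a conditioned descendant) and no non-collider on the path is in the set.
  P3: open — collider(s) M are conditioned on (or have a conditioned descendant) and no non-collider on the path is in the set.
  P4: blocked at fork node K ∈ conditioning set.
  P5: open — collider(s) M are conditioned on (or have a conditioned descendant) and no non-collider on the path is in the set.
  P6: open — collider(s) M are conditioned on (or have a conditioned descendant) and no non-collider on the path is in the set.
{K, M} does not satisfy the backdoor criterion.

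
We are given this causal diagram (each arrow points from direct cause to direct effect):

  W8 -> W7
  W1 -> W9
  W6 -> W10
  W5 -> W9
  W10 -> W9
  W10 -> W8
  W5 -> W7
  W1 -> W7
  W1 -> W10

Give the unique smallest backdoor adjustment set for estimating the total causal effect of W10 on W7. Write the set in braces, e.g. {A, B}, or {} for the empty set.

Variables eligible for adjustment (non-descendants of W10, excluding W10 and W7): {W1, W5, W6}.
Backdoor paths from W10 to W7:
  P1: W10 <- W1 -> W9 <- W5 -> W7
  P2: W10 <- W1 -> W7
The empty set is not sufficient: P2 (W10 <- W1 -> W7) has no collider blocking it and no conditioned non-collider, so it is open.
Try {W1}:
  P1: blocked at fork node W1 ∈ conditioning set.
  P2: blocked at fork node W1 ∈ conditioning set.
{W1} contains no descendant of W10 and blocks every backdoor path.
No other singleton works — e.g. {W5} leaves P2 open — so {W1} is the unique smallest valid adjustment set.

{W1}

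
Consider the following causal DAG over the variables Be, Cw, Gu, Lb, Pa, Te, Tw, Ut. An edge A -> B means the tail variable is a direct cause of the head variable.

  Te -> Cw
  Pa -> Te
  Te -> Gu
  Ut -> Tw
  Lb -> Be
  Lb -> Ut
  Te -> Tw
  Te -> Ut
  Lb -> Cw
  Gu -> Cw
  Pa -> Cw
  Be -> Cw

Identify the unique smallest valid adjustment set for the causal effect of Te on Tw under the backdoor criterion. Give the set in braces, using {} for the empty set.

Variables eligible for adjustment (non-descendants of Te, excluding Te and Tw): {Be, Lb, Pa}.
Backdoor paths from Te to Tw:
  P1: Te <- Pa -> Cw <- Lb -> Ut -> Tw
  P2: Te <- Pa -> Cw <- Be <- Lb -> Ut -> Tw
Each backdoor path contains an unconditioned collider, so every path is already blocked with the empty conditioning set:
  P1: blocked at collider Cw (neither it nor any descendant is in the conditioning set).
  P2: blocked at collider Cw (neither it nor any descendant is in the conditioning set).
The empty set is therefore the unique smallest valid set.

{}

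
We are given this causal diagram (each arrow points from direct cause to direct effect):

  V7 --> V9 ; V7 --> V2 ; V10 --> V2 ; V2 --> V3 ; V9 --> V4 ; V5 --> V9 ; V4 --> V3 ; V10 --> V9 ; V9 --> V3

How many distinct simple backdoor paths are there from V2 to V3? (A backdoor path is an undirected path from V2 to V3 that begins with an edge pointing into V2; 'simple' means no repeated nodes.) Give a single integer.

4

A backdoor path from V2 to V3 is any simple undirected path whose first edge points into V2 (i.e. leaves V2 via a parent).
Parents of V2: {V10, V7}.
Enumerating:
  P1: V2 <- V7 -> V9 -> V4 -> V3
  P2: V2 <- V7 -> V9 -> V3
  P3: V2 <- V10 -> V9 -> V4 -> V3
  P4: V2 <- V10 -> V9 -> V3
That exhausts the simple backdoor paths. Count: 4.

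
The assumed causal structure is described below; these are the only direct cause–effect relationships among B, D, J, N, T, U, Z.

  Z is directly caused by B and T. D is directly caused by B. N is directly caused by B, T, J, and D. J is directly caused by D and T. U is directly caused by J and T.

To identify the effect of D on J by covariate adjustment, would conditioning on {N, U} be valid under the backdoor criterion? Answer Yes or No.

No

Backdoor paths from D to J (paths whose first edge points into D):
  P1: D <- B -> N <- T -> J
  P2: D <- B -> N <- T -> U <- J
  P3: D <- B -> N <- J
  P4: D <- B -> Z <- T -> J
  P5: D <- B -> Z <- T -> U <- J
  P6: D <- B -> Z <- T -> N <- J
Condition 1 (no descendant of D in the set): FAILS — N and U are descendants of D.
Condition 2 (every backdoor path blocked by {N, U}):
  P1: open — collider(s) N are conditioned on (or have a conditioned descendant) and no non-collider on the path is in the set.
  P2: open — collider(s) N, U are conditioned on (or have a conditioned descendant) and no non-collider on the path is in the set.
  P3: open — collider(s) N are conditioned on (or have a conditioned descendant) and no non-collider on the path is in the set.
  P4: blocked at collider Z (neither it nor any descendant is in the conditioning set).
  P5: blocked at collider Z (neither it nor any descendant is in the conditioning set).
  P6: blocked at collider Z (neither it nor any descendant is in the conditioning set).
{N, U} does not satisfy the backdoor criterion.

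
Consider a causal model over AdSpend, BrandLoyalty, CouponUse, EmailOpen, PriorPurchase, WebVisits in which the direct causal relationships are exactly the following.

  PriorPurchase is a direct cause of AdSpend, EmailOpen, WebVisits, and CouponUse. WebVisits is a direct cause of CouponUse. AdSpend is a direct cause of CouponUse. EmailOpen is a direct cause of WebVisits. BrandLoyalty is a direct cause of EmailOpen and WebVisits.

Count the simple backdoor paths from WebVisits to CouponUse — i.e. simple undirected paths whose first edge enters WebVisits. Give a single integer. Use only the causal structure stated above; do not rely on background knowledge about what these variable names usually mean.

A backdoor path from WebVisits to CouponUse is any simple undirected path whose first edge points into WebVisits (i.e. leaves WebVisits via a parent).
Parents of WebVisits: {BrandLoyalty, EmailOpen, PriorPurchase}.
Enumerating:
  P1: WebVisits <- PriorPurchase -> AdSpend -> CouponUse
  P2: WebVisits <- PriorPurchase -> CouponUse
  P3: WebVisits <- BrandLoyalty -> EmailOpen <- PriorPurchase -> AdSpend -> CouponUse
  P4: WebVisits <- BrandLoyalty -> EmailOpen <- PriorPurchase -> CouponUse
  P5: WebVisits <- EmailOpen <- PriorPurchase -> AdSpend -> CouponUse
  P6: WebVisits <- EmailOpen <- PriorPurchase -> CouponUse
That exhausts the simple backdoor paths. Count: 6.

6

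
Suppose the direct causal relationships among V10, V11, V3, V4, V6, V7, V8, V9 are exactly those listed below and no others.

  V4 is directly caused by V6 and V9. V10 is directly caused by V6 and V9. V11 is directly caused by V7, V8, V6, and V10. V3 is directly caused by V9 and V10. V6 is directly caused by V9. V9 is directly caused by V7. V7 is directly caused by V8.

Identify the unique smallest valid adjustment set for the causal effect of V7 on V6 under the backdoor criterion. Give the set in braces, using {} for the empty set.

{}

Variables eligible for adjustment (non-descendants of V7, excluding V7 and V6): {V8}.
Backdoor paths from V7 to V6:
  P1: V7 <- V8 -> V11 <- V6
  P2: V7 <- V8 -> V11 <- V10 <- V9 -> V6
  P3: V7 <- V8 -> V11 <- V10 <- V9 -> V4 <- V6
  P4: V7 <- V8 -> V11 <- V10 <- V6
  P5: V7 <- V8 -> V11 <- V10 -> V3 <- V9 -> V6
  P6: V7 <- V8 -> V11 <- V10 -> V3 <- V9 -> V4 <- V6
Each backdoor path contains an unconditioned collider, so every path is already blocked with the empty conditioning set:
  P1: blocked at collider V11 (neither it nor any descendant is in the conditioning set).
  P2: blocked at collider V11 (neither it nor any descendant is in the conditioning set).
  P3: blocked at collider V11 (neither it nor any descendant is in the conditioning set).
  P4: blocked at collider V11 (neither it nor any descendant is in the conditioning set).
  P5: blocked at collider V11 (neither it nor any descendant is in the conditioning set).
  P6: blocked at collider V11 (neither it nor any descendant is in the conditioning set).
The empty set is therefore the unique smallest valid set.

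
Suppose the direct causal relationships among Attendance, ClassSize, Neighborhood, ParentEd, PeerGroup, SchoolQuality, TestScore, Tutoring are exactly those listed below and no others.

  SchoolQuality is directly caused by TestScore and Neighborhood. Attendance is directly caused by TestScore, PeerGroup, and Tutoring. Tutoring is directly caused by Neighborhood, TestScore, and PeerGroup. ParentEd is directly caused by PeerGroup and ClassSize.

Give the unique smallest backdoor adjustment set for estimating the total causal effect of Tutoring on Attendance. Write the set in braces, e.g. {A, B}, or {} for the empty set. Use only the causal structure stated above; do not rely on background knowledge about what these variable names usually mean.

Variables eligible for adjustment (non-descendants of Tutoring, excluding Tutoring and Attendance): {ClassSize, Neighborhood, ParentEd, PeerGroup, SchoolQuality, TestScore}.
Backdoor paths from Tutoring to Attendance:
  P1: Tutoring <- TestScore -> Attendance
  P2: Tutoring <- PeerGroup -> Attendance
  P3: Tutoring <- Neighborhood -> SchoolQuality <- TestScore -> Attendance
The empty set is not sufficient: P1 (Tutoring <- TestScore -> Attendance) has no collider blocking it and no conditioned non-collider, so it is open.
Try {PeerGroup, TestScore}:
  P1: blocked at fork node TestScore ∈ conditioning set.
  P2: blocked at fork node PeerGroup ∈ conditioning set.
  P3: blocked at collider SchoolQuality (neither it nor any descendant is in the conditioning set).
{PeerGroup, TestScore} contains no descendant of Tutoring and blocks every backdoor path.
Every element of {PeerGroup, TestScore} is needed (dropping PeerGroup leaves P2 open; dropping TestScore leaves P1 open), so no proper subset is valid.
Among all size-2 subsets of the eligible variables, only {PeerGroup, TestScore} blocks every backdoor path, so it is the unique smallest valid adjustment set.

{PeerGroup, TestScore}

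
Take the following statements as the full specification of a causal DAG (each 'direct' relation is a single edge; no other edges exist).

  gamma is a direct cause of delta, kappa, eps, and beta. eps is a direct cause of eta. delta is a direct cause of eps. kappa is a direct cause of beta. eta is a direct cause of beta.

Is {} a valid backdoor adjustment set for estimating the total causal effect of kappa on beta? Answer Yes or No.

No

Backdoor paths from kappa to beta (paths whose first edge points into kappa):
  P1: kappa <- gamma -> delta -> eps -> eta -> beta
  P2: kappa <- gamma -> eps -> eta -> beta
  P3: kappa <- gamma -> beta
Condition 1 (no descendant of kappa in the set): holds — descendants of kappa are {beta}; none are in {}.
Condition 2 (every backdoor path blocked by {}):
  P1: open — no interior node is in the conditioning set.
  P2: open — no interior node is in the conditioning set.
  P3: open — no interior node is in the conditioning set.
{} does not satisfy the backdoor criterion.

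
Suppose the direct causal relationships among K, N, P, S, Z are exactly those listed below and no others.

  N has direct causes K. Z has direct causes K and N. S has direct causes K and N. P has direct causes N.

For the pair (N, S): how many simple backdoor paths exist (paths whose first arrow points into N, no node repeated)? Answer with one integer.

1

A backdoor path from N to S is any simple undirected path whose first edge points into N (i.e. leaves N via a parent).
Parents of N: {K}.
Enumerating:
  P1: N <- K -> S
That exhausts the simple backdoor paths. Count: 1.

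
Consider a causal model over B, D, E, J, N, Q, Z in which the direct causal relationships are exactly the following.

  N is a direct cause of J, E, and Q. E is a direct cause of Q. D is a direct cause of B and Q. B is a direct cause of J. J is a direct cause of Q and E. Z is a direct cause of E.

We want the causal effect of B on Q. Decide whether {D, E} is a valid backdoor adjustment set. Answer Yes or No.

Backdoor paths from B to Q (paths whose first edge points into B):
  P1: B <- D -> Q
Condition 1 (no descendant of B in the set): FAILS — E is a descendant of B.
Condition 2 (every backdoor path blocked by {D, E}):
  P1: blocked at fork node D ∈ conditioning set.
{D, E} does not satisfy the backdoor criterion.

No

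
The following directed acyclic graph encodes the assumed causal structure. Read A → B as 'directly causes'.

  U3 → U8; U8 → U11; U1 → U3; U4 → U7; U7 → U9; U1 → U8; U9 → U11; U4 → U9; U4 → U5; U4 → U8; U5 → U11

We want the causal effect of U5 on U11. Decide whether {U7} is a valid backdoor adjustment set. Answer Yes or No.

No

Backdoor paths from U5 to U11 (paths whose first edge points into U5):
  P1: U5 <- U4 -> U7 -> U9 -> U11
  P2: U5 <- U4 -> U9 -> U11
  P3: U5 <- U4 -> U8 -> U11
Condition 1 (no descendant of U5 in the set): holds — descendants of U5 are {U11}; none are in {U7}.
Condition 2 (every backdoor path blocked by {U7}):
  P1: blocked at chain node U7 ∈ conditioning set.
  P2: open — no interior node is in the conditioning set.
  P3: open — no interior node is in the conditioning set.
{U7} does not satisfy the backdoor criterion.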